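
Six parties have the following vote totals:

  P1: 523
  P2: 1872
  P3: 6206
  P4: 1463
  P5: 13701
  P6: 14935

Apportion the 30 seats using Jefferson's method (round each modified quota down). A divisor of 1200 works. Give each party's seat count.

With modified divisor 1200: modified quotas P1 0.436, P2 1.560, P3 5.172, P4 1.219, P5 11.418, P6 12.446.
Rounding down: P1 0, P2 1, P3 5, P4 1, P5 11, P6 12 (total 30).

P1=0, P2=1, P3=5, P4=1, P5=11, P6=12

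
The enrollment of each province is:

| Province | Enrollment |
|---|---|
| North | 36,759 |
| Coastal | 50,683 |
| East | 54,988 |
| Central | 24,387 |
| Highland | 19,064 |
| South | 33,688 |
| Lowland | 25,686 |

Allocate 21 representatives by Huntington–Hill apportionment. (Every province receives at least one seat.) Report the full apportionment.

With divisor 11814: modified quotas North 3.111, Coastal 4.290, East 4.654, Central 2.064, Highland 1.614, South 2.852, Lowland 2.174.
Geometric-mean thresholds: North √(3·4)=3.464, Coastal √(4·5)=4.472, East √(4·5)=4.472, Central √(2·3)=2.449, Highland √(1·2)=1.414, South √(2·3)=2.449, Lowland √(2·3)=2.449.
Each quota rounded against its threshold gives North 3, Coastal 4, East 5, Central 2, Highland 2, South 3, Lowland 2 (total 21).

North: 3, Coastal: 4, East: 5, Central: 2, Highland: 2, South: 3, Lowland: 2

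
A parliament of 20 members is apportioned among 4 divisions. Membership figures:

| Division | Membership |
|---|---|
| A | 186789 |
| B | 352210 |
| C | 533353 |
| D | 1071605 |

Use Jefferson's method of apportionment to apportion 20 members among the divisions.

A 1; B 3; C 5; D 11

Standard divisor 2143957/20 ≈ 107197.85; standard quotas: A 1.742, B 3.286, C 4.975, D 9.997.
Rounding down gives 1, 3, 4, 9 = 17 seats, so the divisor must be adjusted.
With modified divisor 95400: modified quotas A 1.958, B 3.692, C 5.591, D 11.233.
Rounding down: A 1, B 3, C 5, D 11 (total 20).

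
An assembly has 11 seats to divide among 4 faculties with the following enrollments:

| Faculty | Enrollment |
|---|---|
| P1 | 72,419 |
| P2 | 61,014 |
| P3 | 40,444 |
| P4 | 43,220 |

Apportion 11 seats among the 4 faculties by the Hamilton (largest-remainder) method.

Total 217097; standard divisor 217097/11 ≈ 19736.091.
Standard quotas: P1 3.6694, P2 3.0915, P3 2.0492, P4 2.1899.
Lower quotas: P1 3, P2 3, P3 2, P4 2 (sum 10, leaving 1 seat).
Remainders in descending order: P1 0.6694, P4 0.1899, P2 0.0915, P3 0.0492.
The surplus seat goes to P1.

P1 4, P2 3, P3 2, P4 2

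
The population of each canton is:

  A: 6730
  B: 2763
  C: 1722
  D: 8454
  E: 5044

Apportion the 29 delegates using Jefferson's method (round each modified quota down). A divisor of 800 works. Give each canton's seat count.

A=8, B=3, C=2, D=10, E=6

With modified divisor 800: modified quotas A 8.412, B 3.454, C 2.152, D 10.568, E 6.305.
Rounding down: A 8, B 3, C 2, D 10, E 6 (total 29).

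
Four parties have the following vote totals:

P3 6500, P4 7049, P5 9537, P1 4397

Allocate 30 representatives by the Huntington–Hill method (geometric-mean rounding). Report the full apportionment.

P3: 7, P4: 8, P5: 10, P1: 5

With divisor 926: modified quotas P3 7.019, P4 7.612, P5 10.299, P1 4.748.
Geometric-mean thresholds: P3 √(7·8)=7.483, P4 √(7·8)=7.483, P5 √(10·11)=10.488, P1 √(4·5)=4.472.
Each quota rounded against its threshold gives P3 7, P4 8, P5 10, P1 5 (total 30).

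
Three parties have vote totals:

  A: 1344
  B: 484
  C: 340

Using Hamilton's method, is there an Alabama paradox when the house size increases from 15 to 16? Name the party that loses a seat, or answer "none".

C

At 15 seats: A 9, B 3, C 3.
At 16 seats: A 10, B 4, C 2.
C drops from 3 to 2.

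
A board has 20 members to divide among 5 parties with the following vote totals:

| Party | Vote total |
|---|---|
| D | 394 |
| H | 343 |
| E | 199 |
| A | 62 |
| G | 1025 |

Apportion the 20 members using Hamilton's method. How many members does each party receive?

D 4, H 3, E 2, A 1, G 10

Standard divisor: 2023 ÷ 20 ≈ 101.15.
Standard quotas: D 3.895, H 3.391, E 1.967, A 0.613, G 10.133.
Lower quotas: D 3, H 3, E 1, A 0, G 10 (sum 17, leaving 3 seats).
Remainders in descending order: E 0.967, D 0.895, A 0.613, H 0.391, G 0.133.
Largest remainders: E, D, A receive the extra seats.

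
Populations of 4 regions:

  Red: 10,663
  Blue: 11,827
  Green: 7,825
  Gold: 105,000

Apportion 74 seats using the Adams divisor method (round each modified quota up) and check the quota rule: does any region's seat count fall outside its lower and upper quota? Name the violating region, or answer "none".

Standard quotas: Red 5.831, Blue 6.468, Green 4.279, Gold 57.422.
Adams allocation: Red 6, Blue 7, Green 5, Gold 56.
Gold has quota 57.422 (lower 57, upper 58) but receives 56 — outside the quota interval.

Gold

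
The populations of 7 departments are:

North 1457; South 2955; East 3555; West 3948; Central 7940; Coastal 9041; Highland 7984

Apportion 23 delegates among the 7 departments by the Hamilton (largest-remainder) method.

North 1, South 2, East 2, West 2, Central 5, Coastal 6, Highland 5

The standard divisor is 36880/23 ≈ 1603.478.
Standard quotas: North 0.9086, South 1.8429, East 2.2171, West 2.4621, Central 4.9517, Coastal 5.6384, Highland 4.9792.
Lower quotas: North 0, South 1, East 2, West 2, Central 4, Coastal 5, Highland 4 (sum 18, leaving 5 seats).
Remainders in descending order: Highland 0.9792, Central 0.9517, North 0.9086, South 0.8429, Coastal 0.6384, West 0.4621, East 0.2171.
Largest remainders: Highland, Central, North, South, Coastal receive the extra seats.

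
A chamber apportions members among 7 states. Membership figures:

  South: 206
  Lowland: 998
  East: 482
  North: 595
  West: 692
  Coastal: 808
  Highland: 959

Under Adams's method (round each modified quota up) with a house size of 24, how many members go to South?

1

Standard divisor 4740/24 ≈ 197.5; standard quotas: South 1.043, Lowland 5.053, East 2.441, North 3.013, West 3.504, Coastal 4.091, Highland 4.856.
Rounding up gives 2, 6, 3, 4, 4, 5, 5 = 29 seats, so the divisor must be adjusted.
With modified divisor 235: modified quotas South 0.877, Lowland 4.247, East 2.051, North 2.532, West 2.945, Coastal 3.438, Highland 4.081.
Rounding up: South 1, Lowland 5, East 3, North 3, West 3, Coastal 4, Highland 5 (total 24).
South receives 1.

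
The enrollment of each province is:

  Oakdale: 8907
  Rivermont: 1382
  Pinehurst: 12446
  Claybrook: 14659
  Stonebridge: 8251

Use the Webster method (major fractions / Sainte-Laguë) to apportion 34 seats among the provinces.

Standard divisor 45645/34 ≈ 1342.5; standard quotas: Oakdale 6.635, Rivermont 1.029, Pinehurst 9.271, Claybrook 10.919, Stonebridge 6.146.
Rounding to the nearest integer gives Oakdale 7, Rivermont 1, Pinehurst 9, Claybrook 11, Stonebridge 6 — total 34, matching the house size, so no adjustment is needed.

Oakdale=7, Rivermont=1, Pinehurst=9, Claybrook=11, Stonebridge=6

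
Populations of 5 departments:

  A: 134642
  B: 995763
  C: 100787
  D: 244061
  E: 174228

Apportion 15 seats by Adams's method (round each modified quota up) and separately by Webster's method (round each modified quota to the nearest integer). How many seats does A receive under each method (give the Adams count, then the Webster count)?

Adams: A 2, B 8, C 1, D 2, E 2.
Webster: A 1, B 9, C 1, D 2, E 2.
A gets 2 under Adams and 1 under Webster.

2 and 1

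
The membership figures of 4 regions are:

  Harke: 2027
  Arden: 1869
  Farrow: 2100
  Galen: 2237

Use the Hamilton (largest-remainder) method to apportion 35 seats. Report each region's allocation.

Harke 9; Arden 8; Farrow 9; Galen 9

Total 8233; standard divisor 8233/35 ≈ 235.229.
Standard quotas: Harke 8.617, Arden 7.945, Farrow 8.927, Galen 9.510.
Lower quotas: Harke 8, Arden 7, Farrow 8, Galen 9 (sum 32, leaving 3 seats).
Remainders in descending order: Arden 0.945, Farrow 0.927, Harke 0.617, Galen 0.510.
The surplus seats go to Arden, Farrow, Harke.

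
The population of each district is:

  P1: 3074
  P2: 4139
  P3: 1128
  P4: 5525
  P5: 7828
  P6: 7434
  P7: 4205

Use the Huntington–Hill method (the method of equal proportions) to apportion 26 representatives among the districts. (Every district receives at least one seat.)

P1 3; P2 3; P3 1; P4 4; P5 6; P6 6; P7 3

With divisor 1245: modified quotas P1 2.469, P2 3.324, P3 0.906, P4 4.438, P5 6.288, P6 5.971, P7 3.378.
Geometric-mean thresholds: P1 √(2·3)=2.449, P2 √(3·4)=3.464, P3 (min 1), P4 √(4·5)=4.472, P5 √(6·7)=6.481, P6 √(5·6)=5.477, P7 √(3·4)=3.464.
Each quota rounded against its threshold gives P1 3, P2 3, P3 1, P4 4, P5 6, P6 6, P7 3 (total 26).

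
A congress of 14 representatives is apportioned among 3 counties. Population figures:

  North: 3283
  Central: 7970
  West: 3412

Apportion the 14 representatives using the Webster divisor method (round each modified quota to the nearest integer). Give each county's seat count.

Standard divisor 14665/14 ≈ 1047.5; standard quotas: North 3.134, Central 7.609, West 3.257.
Rounding to the nearest integer gives North 3, Central 8, West 3 — total 14, matching the house size, so no adjustment is needed.

North=3; Central=8; West=3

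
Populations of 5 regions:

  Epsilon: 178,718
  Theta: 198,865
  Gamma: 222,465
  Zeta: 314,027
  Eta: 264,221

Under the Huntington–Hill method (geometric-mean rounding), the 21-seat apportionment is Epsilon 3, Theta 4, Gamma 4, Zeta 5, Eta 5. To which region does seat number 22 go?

Zeta

Priority for the next seat is population ÷ (√(s·(s+1))).
Priorities: Epsilon 51591.443, Theta 44467.566, Gamma 49744.686, Zeta 57333.224, Eta 48239.934.
Highest priority: Zeta.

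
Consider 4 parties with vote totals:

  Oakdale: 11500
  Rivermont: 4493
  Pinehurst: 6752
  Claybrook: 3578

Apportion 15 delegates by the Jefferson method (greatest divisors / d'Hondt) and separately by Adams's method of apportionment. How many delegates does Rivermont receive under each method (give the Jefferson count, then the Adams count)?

2 and 3

Jefferson: Oakdale 7, Rivermont 2, Pinehurst 4, Claybrook 2.
Adams: Oakdale 6, Rivermont 3, Pinehurst 4, Claybrook 2.
Rivermont gets 2 under Jefferson and 3 under Adams.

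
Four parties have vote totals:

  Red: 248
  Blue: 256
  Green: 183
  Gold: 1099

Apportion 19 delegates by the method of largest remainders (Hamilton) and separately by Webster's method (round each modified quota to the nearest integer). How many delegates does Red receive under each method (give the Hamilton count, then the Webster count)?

2 and 3

Hamilton: Red 2, Blue 3, Green 2, Gold 12.
Webster: Red 3, Blue 3, Green 2, Gold 11.
Red gets 2 under Hamilton and 3 under Webster.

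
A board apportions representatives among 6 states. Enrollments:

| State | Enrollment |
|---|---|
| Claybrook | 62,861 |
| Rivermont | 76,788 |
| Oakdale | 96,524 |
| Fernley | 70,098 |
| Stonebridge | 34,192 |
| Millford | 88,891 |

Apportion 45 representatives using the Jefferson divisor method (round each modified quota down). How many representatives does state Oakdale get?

Standard divisor 429354/45 ≈ 9541.2; standard quotas: Claybrook 6.588, Rivermont 8.048, Oakdale 10.117, Fernley 7.347, Stonebridge 3.584, Millford 9.317.
Rounding down gives 6, 8, 10, 7, 3, 9 = 43 seats, so the divisor must be adjusted.
With modified divisor 8800: modified quotas Claybrook 7.143, Rivermont 8.726, Oakdale 10.969, Fernley 7.966, Stonebridge 3.885, Millford 10.101.
Rounding down: Claybrook 7, Rivermont 8, Oakdale 10, Fernley 7, Stonebridge 3, Millford 10 (total 45).
Oakdale receives 10.

10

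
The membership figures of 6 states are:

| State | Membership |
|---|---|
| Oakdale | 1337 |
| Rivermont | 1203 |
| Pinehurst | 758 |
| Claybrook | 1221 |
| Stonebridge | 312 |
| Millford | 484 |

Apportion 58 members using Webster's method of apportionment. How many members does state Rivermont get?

Standard divisor 5315/58 ≈ 91.638; standard quotas: Oakdale 14.590, Rivermont 13.128, Pinehurst 8.272, Claybrook 13.324, Stonebridge 3.405, Millford 5.282.
Rounding to the nearest integer gives 15, 13, 8, 13, 3, 5 = 57 seats, so the divisor must be adjusted.
With modified divisor 90: modified quotas Oakdale 14.856, Rivermont 13.367, Pinehurst 8.422, Claybrook 13.567, Stonebridge 3.467, Millford 5.378.
Rounding to the nearest integer: Oakdale 15, Rivermont 13, Pinehurst 8, Claybrook 14, Stonebridge 3, Millford 5 (total 58).
Rivermont receives 13.

13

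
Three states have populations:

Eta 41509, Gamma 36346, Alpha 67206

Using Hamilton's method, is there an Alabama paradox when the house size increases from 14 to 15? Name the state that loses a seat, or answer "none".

none

At 14 seats: Eta 4, Gamma 4, Alpha 6.
At 15 seats: Eta 4, Gamma 4, Alpha 7.
No state's allocation decreased.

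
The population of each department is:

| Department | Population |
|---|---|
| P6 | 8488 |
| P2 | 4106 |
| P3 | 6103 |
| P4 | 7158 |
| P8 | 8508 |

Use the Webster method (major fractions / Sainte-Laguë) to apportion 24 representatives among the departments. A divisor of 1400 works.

P6 6, P2 3, P3 4, P4 5, P8 6

With modified divisor 1400: modified quotas P6 6.063, P2 2.933, P3 4.359, P4 5.113, P8 6.077.
Rounding to the nearest integer: P6 6, P2 3, P3 4, P4 5, P8 6 (total 24).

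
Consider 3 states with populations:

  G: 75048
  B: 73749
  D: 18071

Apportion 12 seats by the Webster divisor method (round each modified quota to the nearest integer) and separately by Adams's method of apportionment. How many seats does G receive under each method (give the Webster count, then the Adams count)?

Webster: G 6, B 5, D 1.
Adams: G 5, B 5, D 2.
G gets 6 under Webster and 5 under Adams.

6 and 5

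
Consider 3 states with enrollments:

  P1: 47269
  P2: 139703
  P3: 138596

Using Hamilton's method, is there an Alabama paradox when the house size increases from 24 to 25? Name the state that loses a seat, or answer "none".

At 24 seats: P1 4, P2 10, P3 10.
At 25 seats: P1 3, P2 11, P3 11.
P1 drops from 4 to 3.

P1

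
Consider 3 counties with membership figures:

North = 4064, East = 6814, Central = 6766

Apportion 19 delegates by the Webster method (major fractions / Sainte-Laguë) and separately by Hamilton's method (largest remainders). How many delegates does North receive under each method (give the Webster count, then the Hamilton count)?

4 and 5

Webster: North 4, East 8, Central 7.
Hamilton: North 5, East 7, Central 7.
North gets 4 under Webster and 5 under Hamilton.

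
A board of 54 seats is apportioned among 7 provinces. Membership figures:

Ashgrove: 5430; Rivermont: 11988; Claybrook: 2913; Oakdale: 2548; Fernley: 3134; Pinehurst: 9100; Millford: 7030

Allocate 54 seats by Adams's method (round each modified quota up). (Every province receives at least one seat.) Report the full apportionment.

Standard divisor 42143/54 ≈ 780.426; standard quotas: Ashgrove 6.958, Rivermont 15.361, Claybrook 3.733, Oakdale 3.265, Fernley 4.016, Pinehurst 11.660, Millford 9.008.
Rounding up gives 7, 16, 4, 4, 5, 12, 10 = 58 seats, so the divisor must be adjusted.
With modified divisor 840: modified quotas Ashgrove 6.464, Rivermont 14.271, Claybrook 3.468, Oakdale 3.033, Fernley 3.731, Pinehurst 10.833, Millford 8.369.
Rounding up: Ashgrove 7, Rivermont 15, Claybrook 4, Oakdale 4, Fernley 4, Pinehurst 11, Millford 9 (total 54).

Ashgrove 7, Rivermont 15, Claybrook 4, Oakdale 4, Fernley 4, Pinehurst 11, Millford 9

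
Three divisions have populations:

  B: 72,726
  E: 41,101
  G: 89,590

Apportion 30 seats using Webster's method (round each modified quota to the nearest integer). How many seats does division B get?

11

Standard divisor 203417/30 ≈ 6780.567; standard quotas: B 10.726, E 6.062, G 13.213.
Rounding to the nearest integer gives B 11, E 6, G 13 — total 30, matching the house size, so no adjustment is needed.
B receives 11.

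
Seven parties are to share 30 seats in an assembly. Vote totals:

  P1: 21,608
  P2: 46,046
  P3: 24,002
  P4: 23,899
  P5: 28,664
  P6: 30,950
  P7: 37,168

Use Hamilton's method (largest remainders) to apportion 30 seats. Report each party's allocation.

The standard divisor is 212337/30 ≈ 7077.9.
Standard quotas: P1 3.0529, P2 6.5056, P3 3.3911, P4 3.3766, P5 4.0498, P6 4.3728, P7 5.2513.
Lower quotas: P1 3, P2 6, P3 3, P4 3, P5 4, P6 4, P7 5 (sum 28, leaving 2 seats).
Remainders in descending order: P2 0.5056, P3 0.3911, P4 0.3766, P6 0.3728, P7 0.2513, P1 0.0529, P5 0.0498.
Largest remainders: P2, P3 receive the extra seats.

P1 3, P2 7, P3 4, P4 3, P5 4, P6 4, P7 5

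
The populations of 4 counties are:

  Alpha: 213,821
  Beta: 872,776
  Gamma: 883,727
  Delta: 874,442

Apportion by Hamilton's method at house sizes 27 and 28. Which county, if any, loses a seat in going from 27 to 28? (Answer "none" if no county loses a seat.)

none

At 27 seats: Alpha 2, Beta 8, Gamma 9, Delta 8.
At 28 seats: Alpha 2, Beta 8, Gamma 9, Delta 9.
No county's allocation decreased.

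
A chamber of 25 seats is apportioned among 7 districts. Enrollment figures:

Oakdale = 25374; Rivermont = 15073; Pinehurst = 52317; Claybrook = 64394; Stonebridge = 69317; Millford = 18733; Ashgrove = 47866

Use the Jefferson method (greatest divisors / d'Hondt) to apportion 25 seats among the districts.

Oakdale: 2, Rivermont: 1, Pinehurst: 5, Claybrook: 6, Stonebridge: 6, Millford: 1, Ashgrove: 4

Standard divisor 293074/25 ≈ 11722.96; standard quotas: Oakdale 2.164, Rivermont 1.286, Pinehurst 4.463, Claybrook 5.493, Stonebridge 5.913, Millford 1.598, Ashgrove 4.083.
Rounding down gives 2, 1, 4, 5, 5, 1, 4 = 22 seats, so the divisor must be adjusted.
With modified divisor 10200: modified quotas Oakdale 2.488, Rivermont 1.478, Pinehurst 5.129, Claybrook 6.313, Stonebridge 6.796, Millford 1.837, Ashgrove 4.693.
Rounding down: Oakdale 2, Rivermont 1, Pinehurst 5, Claybrook 6, Stonebridge 6, Millford 1, Ashgrove 4 (total 25).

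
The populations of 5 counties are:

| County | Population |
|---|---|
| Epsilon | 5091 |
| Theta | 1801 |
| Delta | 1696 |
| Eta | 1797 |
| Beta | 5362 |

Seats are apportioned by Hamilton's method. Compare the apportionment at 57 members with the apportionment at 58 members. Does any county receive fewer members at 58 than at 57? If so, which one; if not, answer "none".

At 57 seats: Epsilon 18, Theta 7, Delta 6, Eta 7, Beta 19.
At 58 seats: Epsilon 19, Theta 7, Delta 6, Eta 6, Beta 20.
Eta drops from 7 to 6.

Eta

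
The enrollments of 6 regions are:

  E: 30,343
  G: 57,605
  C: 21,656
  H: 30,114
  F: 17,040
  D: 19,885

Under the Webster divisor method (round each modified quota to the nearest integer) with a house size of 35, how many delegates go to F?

Standard divisor 176643/35 ≈ 5046.943; standard quotas: E 6.012, G 11.414, C 4.291, H 5.967, F 3.376, D 3.940.
Rounding to the nearest integer gives 6, 11, 4, 6, 3, 4 = 34 seats, so the divisor must be adjusted.
With modified divisor 4900: modified quotas E 6.192, G 11.756, C 4.420, H 6.146, F 3.478, D 4.058.
Rounding to the nearest integer: E 6, G 12, C 4, H 6, F 3, D 4 (total 35).
F receives 3.

3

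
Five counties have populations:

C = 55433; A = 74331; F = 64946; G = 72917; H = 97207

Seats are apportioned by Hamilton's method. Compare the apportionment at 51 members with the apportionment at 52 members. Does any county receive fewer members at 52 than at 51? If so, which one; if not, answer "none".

none

At 51 seats: C 8, A 10, F 9, G 10, H 14.
At 52 seats: C 8, A 11, F 9, G 10, H 14.
No county's allocation decreased.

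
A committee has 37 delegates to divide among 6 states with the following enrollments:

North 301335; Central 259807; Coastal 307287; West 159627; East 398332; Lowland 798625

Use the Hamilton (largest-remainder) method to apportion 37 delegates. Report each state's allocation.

Standard divisor: 2225013 ÷ 37 ≈ 60135.486.
Standard quotas: North 5.0109, Central 4.3204, Coastal 5.1099, West 2.6545, East 6.6239, Lowland 13.2804.
Lower quotas: North 5, Central 4, Coastal 5, West 2, East 6, Lowland 13 (sum 35, leaving 2 seats).
Remainders in descending order: West 0.6545, East 0.6239, Central 0.3204, Lowland 0.2804, Coastal 0.1099, North 0.0109.
Largest remainders: West, East receive the extra seats.

North 5, Central 4, Coastal 5, West 3, East 7, Lowland 13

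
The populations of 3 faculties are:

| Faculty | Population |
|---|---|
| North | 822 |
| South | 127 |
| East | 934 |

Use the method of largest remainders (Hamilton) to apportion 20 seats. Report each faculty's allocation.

Total 1883; standard divisor 1883/20 ≈ 94.15.
Standard quotas: North 8.731, South 1.349, East 9.920.
Lower quotas: North 8, South 1, East 9 (sum 18, leaving 2 seats).
Remainders in descending order: East 0.920, North 0.731, South 0.349.
The surplus seats go to East, North.

North 9, South 1, East 10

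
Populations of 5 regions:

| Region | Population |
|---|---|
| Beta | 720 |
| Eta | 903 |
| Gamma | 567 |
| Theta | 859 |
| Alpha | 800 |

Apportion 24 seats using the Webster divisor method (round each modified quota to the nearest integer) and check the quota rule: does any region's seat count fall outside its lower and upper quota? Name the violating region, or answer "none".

none

Standard quotas: Beta 4.489, Eta 5.631, Gamma 3.535, Theta 5.356, Alpha 4.988.
Webster allocation: Beta 4, Eta 6, Gamma 4, Theta 5, Alpha 5.
Every allocation lies between the lower and upper quota.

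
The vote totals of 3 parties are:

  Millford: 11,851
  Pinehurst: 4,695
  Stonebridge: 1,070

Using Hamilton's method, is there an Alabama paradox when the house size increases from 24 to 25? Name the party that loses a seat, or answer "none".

Stonebridge

At 24 seats: Millford 16, Pinehurst 6, Stonebridge 2.
At 25 seats: Millford 17, Pinehurst 7, Stonebridge 1.
Stonebridge drops from 2 to 1.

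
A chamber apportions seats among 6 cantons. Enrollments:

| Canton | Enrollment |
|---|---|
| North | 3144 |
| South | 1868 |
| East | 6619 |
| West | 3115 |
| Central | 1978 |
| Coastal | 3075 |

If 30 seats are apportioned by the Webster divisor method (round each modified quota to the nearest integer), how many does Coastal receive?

Standard divisor 19799/30 ≈ 659.967; standard quotas: North 4.764, South 2.830, East 10.029, West 4.720, Central 2.997, Coastal 4.659.
Rounding to the nearest integer gives 5, 3, 10, 5, 3, 5 = 31 seats, so the divisor must be adjusted.
With modified divisor 688: modified quotas North 4.570, South 2.715, East 9.621, West 4.528, Central 2.875, Coastal 4.469.
Rounding to the nearest integer: North 5, South 3, East 10, West 5, Central 3, Coastal 4 (total 30).
Coastal receives 4.

4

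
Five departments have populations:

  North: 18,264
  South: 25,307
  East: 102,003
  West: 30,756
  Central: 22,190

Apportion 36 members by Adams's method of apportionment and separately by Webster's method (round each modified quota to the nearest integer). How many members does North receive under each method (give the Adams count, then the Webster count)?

Adams: North 4, South 5, East 17, West 6, Central 4.
Webster: North 3, South 5, East 18, West 6, Central 4.
North gets 4 under Adams and 3 under Webster.

4 and 3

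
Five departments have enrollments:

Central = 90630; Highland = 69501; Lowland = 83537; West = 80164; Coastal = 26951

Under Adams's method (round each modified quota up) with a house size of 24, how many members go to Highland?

5

Standard divisor 350783/24 ≈ 14615.958; standard quotas: Central 6.201, Highland 4.755, Lowland 5.715, West 5.485, Coastal 1.844.
Rounding up gives 7, 5, 6, 6, 2 = 26 seats, so the divisor must be adjusted.
With modified divisor 16400: modified quotas Central 5.526, Highland 4.238, Lowland 5.094, West 4.888, Coastal 1.643.
Rounding up: Central 6, Highland 5, Lowland 6, West 5, Coastal 2 (total 24).
Highland receives 5.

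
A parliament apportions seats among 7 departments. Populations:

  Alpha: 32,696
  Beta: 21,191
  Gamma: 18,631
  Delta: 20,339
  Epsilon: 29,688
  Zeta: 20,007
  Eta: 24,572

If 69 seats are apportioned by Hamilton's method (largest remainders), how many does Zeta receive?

8

Standard divisor: 167124 ÷ 69 ≈ 2422.087.
Standard quotas: Alpha 13.4991, Beta 8.7491, Gamma 7.6921, Delta 8.3973, Epsilon 12.2572, Zeta 8.2602, Eta 10.1450.
Lower quotas: Alpha 13, Beta 8, Gamma 7, Delta 8, Epsilon 12, Zeta 8, Eta 10 (sum 66, leaving 3 seats).
Remainders in descending order: Beta 0.7491, Gamma 0.6921, Alpha 0.4991, Delta 0.3973, Zeta 0.2602, Epsilon 0.2572, Eta 0.1450.
Largest remainders: Beta, Gamma, Alpha receive the extra seats.
Zeta receives 8.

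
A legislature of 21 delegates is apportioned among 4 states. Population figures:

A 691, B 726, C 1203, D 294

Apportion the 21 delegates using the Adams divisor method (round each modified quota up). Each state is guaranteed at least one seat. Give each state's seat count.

Standard divisor 2914/21 ≈ 138.762; standard quotas: A 4.980, B 5.232, C 8.670, D 2.119.
Rounding up gives 5, 6, 9, 3 = 23 seats, so the divisor must be adjusted.
With modified divisor 149: modified quotas A 4.638, B 4.872, C 8.074, D 1.973.
Rounding up: A 5, B 5, C 9, D 2 (total 21).

A 5; B 5; C 9; D 2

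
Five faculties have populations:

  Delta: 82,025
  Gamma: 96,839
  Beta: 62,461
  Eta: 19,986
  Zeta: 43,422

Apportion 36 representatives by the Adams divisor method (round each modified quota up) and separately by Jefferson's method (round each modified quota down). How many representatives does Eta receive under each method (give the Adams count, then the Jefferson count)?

Adams: Delta 10, Gamma 11, Beta 7, Eta 3, Zeta 5.
Jefferson: Delta 10, Gamma 12, Beta 7, Eta 2, Zeta 5.
Eta gets 3 under Adams and 2 under Jefferson.

3 and 2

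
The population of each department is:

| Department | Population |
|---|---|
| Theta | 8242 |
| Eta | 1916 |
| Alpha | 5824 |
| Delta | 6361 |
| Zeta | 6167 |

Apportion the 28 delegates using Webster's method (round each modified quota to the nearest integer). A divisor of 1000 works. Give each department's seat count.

Theta: 8, Eta: 2, Alpha: 6, Delta: 6, Zeta: 6

With modified divisor 1000: modified quotas Theta 8.242, Eta 1.916, Alpha 5.824, Delta 6.361, Zeta 6.167.
Rounding to the nearest integer: Theta 8, Eta 2, Alpha 6, Delta 6, Zeta 6 (total 28).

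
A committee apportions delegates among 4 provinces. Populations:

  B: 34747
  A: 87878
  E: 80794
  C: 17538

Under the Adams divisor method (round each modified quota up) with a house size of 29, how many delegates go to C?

3

Standard divisor 220957/29 ≈ 7619.207; standard quotas: B 4.560, A 11.534, E 10.604, C 2.302.
Rounding up gives 5, 12, 11, 3 = 31 seats, so the divisor must be adjusted.
With modified divisor 8400: modified quotas B 4.137, A 10.462, E 9.618, C 2.088.
Rounding up: B 5, A 11, E 10, C 3 (total 29).
C receives 3.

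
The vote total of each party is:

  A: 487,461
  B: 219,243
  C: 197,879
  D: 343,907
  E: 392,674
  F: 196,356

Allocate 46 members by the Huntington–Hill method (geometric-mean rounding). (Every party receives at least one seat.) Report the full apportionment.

A 12, B 5, C 5, D 9, E 10, F 5

With divisor 40279: modified quotas A 12.102, B 5.443, C 4.913, D 8.538, E 9.749, F 4.875.
Geometric-mean thresholds: A √(12·13)=12.490, B √(5·6)=5.477, C √(4·5)=4.472, D √(8·9)=8.485, E √(9·10)=9.487, F √(4·5)=4.472.
Each quota rounded against its threshold gives A 12, B 5, C 5, D 9, E 10, F 5 (total 46).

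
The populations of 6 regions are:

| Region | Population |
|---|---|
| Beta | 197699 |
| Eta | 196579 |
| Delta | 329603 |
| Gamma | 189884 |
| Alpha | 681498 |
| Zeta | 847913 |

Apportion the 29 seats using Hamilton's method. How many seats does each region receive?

Beta 3, Eta 2, Delta 4, Gamma 2, Alpha 8, Zeta 10

Total 2443176; standard divisor 2443176/29 ≈ 84247.448.
Standard quotas: Beta 2.3466, Eta 2.3334, Delta 3.9123, Gamma 2.2539, Alpha 8.0892, Zeta 10.0646.
Lower quotas: Beta 2, Eta 2, Delta 3, Gamma 2, Alpha 8, Zeta 10 (sum 27, leaving 2 seats).
Remainders in descending order: Delta 0.9123, Beta 0.3466, Eta 0.3334, Gamma 0.2539, Alpha 0.0892, Zeta 0.0646.
The surplus seats go to Delta, Beta.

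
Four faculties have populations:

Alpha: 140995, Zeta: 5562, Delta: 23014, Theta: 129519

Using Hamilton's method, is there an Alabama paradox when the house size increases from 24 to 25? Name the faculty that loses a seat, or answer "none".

Zeta

At 24 seats: Alpha 11, Zeta 1, Delta 2, Theta 10.
At 25 seats: Alpha 12, Zeta 0, Delta 2, Theta 11.
Zeta drops from 1 to 0.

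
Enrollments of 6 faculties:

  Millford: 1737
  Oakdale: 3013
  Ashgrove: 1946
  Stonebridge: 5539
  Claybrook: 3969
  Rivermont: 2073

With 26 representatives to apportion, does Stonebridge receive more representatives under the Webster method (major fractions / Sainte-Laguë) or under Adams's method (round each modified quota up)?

Webster: Millford 2, Oakdale 4, Ashgrove 3, Stonebridge 8, Claybrook 6, Rivermont 3.
Adams: Millford 3, Oakdale 4, Ashgrove 3, Stonebridge 7, Claybrook 6, Rivermont 3.
Stonebridge gets 8 under Webster and 7 under Adams.

Webster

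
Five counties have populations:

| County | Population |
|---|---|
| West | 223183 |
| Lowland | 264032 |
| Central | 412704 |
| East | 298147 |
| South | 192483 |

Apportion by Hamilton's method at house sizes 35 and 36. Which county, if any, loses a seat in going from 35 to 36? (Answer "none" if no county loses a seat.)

At 35 seats: West 6, Lowland 7, Central 10, East 7, South 5.
At 36 seats: West 6, Lowland 7, Central 10, East 8, South 5.
No county's allocation decreased.

none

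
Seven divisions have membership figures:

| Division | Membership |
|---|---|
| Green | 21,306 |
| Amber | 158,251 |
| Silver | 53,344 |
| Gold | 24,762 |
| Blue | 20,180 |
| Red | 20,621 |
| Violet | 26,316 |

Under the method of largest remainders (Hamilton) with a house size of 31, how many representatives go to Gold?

Total 324780; standard divisor 324780/31 ≈ 10476.774.
Standard quotas: Green 2.0336, Amber 15.1049, Silver 5.0916, Gold 2.3635, Blue 1.9262, Red 1.9683, Violet 2.5118.
Lower quotas: Green 2, Amber 15, Silver 5, Gold 2, Blue 1, Red 1, Violet 2 (sum 28, leaving 3 seats).
Remainders in descending order: Red 0.9683, Blue 0.9262, Violet 0.5118, Gold 0.3635, Amber 0.1049, Silver 0.0916, Green 0.0336.
Largest remainders: Red, Blue, Violet receive the extra seats.
Gold receives 2.

2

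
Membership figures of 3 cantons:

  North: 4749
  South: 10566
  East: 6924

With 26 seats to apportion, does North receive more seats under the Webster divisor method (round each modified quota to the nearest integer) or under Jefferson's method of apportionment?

Webster: North 6, South 12, East 8.
Jefferson: North 5, South 13, East 8.
North gets 6 under Webster and 5 under Jefferson.

Webster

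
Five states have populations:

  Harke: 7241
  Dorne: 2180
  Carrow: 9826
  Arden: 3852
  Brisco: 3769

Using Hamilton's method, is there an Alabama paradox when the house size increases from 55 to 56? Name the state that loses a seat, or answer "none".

none

At 55 seats: Harke 15, Dorne 4, Carrow 20, Arden 8, Brisco 8.
At 56 seats: Harke 15, Dorne 5, Carrow 20, Arden 8, Brisco 8.
No state's allocation decreased.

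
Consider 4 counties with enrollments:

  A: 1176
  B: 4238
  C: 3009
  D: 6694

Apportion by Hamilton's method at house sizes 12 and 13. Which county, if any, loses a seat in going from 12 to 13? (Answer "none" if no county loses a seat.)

At 12 seats: A 1, B 3, C 3, D 5.
At 13 seats: A 1, B 4, C 2, D 6.
C drops from 3 to 2.

C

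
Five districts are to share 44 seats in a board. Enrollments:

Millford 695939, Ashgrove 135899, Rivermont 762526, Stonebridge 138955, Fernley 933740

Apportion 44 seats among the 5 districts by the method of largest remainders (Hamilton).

Millford 12, Ashgrove 2, Rivermont 13, Stonebridge 2, Fernley 15

The standard divisor is 2667059/44 ≈ 60614.977.
Standard quotas: Millford 11.4813, Ashgrove 2.2420, Rivermont 12.5798, Stonebridge 2.2924, Fernley 15.4044.
Lower quotas: Millford 11, Ashgrove 2, Rivermont 12, Stonebridge 2, Fernley 15 (sum 42, leaving 2 seats).
Remainders in descending order: Rivermont 0.5798, Millford 0.4813, Fernley 0.4044, Stonebridge 0.2924, Ashgrove 0.2420.
The surplus seats go to Rivermont, Millford.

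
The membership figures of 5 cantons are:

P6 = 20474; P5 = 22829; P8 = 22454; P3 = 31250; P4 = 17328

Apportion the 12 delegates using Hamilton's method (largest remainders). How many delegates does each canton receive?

Total 114335; standard divisor 114335/12 ≈ 9527.917.
Standard quotas: P6 2.1488, P5 2.3960, P8 2.3567, P3 3.2798, P4 1.8187.
Lower quotas: P6 2, P5 2, P8 2, P3 3, P4 1 (sum 10, leaving 2 seats).
Remainders in descending order: P4 0.8187, P5 0.3960, P8 0.3567, P3 0.2798, P6 0.1488.
Largest remainders: P4, P5 receive the extra seats.

P6=2, P5=3, P8=2, P3=3, P4=2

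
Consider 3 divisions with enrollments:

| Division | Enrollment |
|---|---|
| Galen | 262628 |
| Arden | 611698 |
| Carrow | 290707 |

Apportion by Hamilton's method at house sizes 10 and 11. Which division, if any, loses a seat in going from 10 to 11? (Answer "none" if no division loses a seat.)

At 10 seats: Galen 2, Arden 5, Carrow 3.
At 11 seats: Galen 2, Arden 6, Carrow 3.
No division's allocation decreased.

none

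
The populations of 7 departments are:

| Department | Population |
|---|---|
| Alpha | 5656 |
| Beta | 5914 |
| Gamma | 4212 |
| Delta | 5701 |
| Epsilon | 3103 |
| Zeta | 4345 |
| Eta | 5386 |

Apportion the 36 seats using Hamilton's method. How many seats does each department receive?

Standard divisor: 34317 ÷ 36 ≈ 953.25.
Standard quotas: Alpha 5.9334, Beta 6.2040, Gamma 4.4186, Delta 5.9806, Epsilon 3.2552, Zeta 4.5581, Eta 5.6501.
Lower quotas: Alpha 5, Beta 6, Gamma 4, Delta 5, Epsilon 3, Zeta 4, Eta 5 (sum 32, leaving 4 seats).
Remainders in descending order: Delta 0.9806, Alpha 0.9334, Eta 0.6501, Zeta 0.5581, Gamma 0.4186, Epsilon 0.2552, Beta 0.2040.
The surplus seats go to Delta, Alpha, Eta, Zeta.

Alpha=6, Beta=6, Gamma=4, Delta=6, Epsilon=3, Zeta=5, Eta=6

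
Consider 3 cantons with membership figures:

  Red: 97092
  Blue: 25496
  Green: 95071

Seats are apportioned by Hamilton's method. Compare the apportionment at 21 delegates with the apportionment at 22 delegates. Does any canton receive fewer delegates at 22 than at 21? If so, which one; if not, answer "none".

Blue

At 21 seats: Red 9, Blue 3, Green 9.
At 22 seats: Red 10, Blue 2, Green 10.
Blue drops from 3 to 2.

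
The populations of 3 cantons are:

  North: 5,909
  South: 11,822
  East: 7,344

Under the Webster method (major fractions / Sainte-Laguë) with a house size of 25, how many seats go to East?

Standard divisor 25075/25 ≈ 1003; standard quotas: North 5.891, South 11.787, East 7.322.
Rounding to the nearest integer gives North 6, South 12, East 7 — total 25, matching the house size, so no adjustment is needed.
East receives 7.

7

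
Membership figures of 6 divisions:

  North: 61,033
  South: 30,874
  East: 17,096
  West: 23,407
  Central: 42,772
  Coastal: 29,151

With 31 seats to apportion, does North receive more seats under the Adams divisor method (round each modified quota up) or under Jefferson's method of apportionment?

Jefferson

Adams: North 9, South 5, East 3, West 4, Central 6, Coastal 4.
Jefferson: North 10, South 5, East 2, West 3, Central 7, Coastal 4.
North gets 9 under Adams and 10 under Jefferson.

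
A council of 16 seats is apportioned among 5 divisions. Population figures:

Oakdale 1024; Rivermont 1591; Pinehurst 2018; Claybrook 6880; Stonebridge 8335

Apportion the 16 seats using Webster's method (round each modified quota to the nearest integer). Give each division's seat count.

Oakdale 1; Rivermont 1; Pinehurst 2; Claybrook 5; Stonebridge 7

Standard divisor 19848/16 ≈ 1240.5; standard quotas: Oakdale 0.825, Rivermont 1.283, Pinehurst 1.627, Claybrook 5.546, Stonebridge 6.719.
Rounding to the nearest integer gives 1, 1, 2, 6, 7 = 17 seats, so the divisor must be adjusted.
With modified divisor 1270: modified quotas Oakdale 0.806, Rivermont 1.253, Pinehurst 1.589, Claybrook 5.417, Stonebridge 6.563.
Rounding to the nearest integer: Oakdale 1, Rivermont 1, Pinehurst 2, Claybrook 5, Stonebridge 7 (total 16).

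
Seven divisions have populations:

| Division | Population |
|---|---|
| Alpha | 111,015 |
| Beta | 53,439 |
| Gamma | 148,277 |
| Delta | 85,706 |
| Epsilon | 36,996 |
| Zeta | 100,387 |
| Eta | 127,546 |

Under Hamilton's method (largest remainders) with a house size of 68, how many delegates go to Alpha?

Total 663366; standard divisor 663366/68 ≈ 9755.382.
Standard quotas: Alpha 11.3799, Beta 5.4779, Gamma 15.1995, Delta 8.7855, Epsilon 3.7924, Zeta 10.2904, Eta 13.0744.
Lower quotas: Alpha 11, Beta 5, Gamma 15, Delta 8, Epsilon 3, Zeta 10, Eta 13 (sum 65, leaving 3 seats).
Remainders in descending order: Epsilon 0.7924, Delta 0.7855, Beta 0.4779, Alpha 0.3799, Zeta 0.2904, Gamma 0.1995, Eta 0.0744.
The surplus seats go to Epsilon, Delta, Beta.
Alpha receives 11.

11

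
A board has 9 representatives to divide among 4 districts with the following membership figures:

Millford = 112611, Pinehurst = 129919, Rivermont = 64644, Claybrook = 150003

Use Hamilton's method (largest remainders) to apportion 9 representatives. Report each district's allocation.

The standard divisor is 457177/9 ≈ 50797.444.
Standard quotas: Millford 2.2169, Pinehurst 2.5576, Rivermont 1.2726, Claybrook 2.9530.
Lower quotas: Millford 2, Pinehurst 2, Rivermont 1, Claybrook 2 (sum 7, leaving 2 seats).
Remainders in descending order: Claybrook 0.9530, Pinehurst 0.5576, Rivermont 0.2726, Millford 0.2169.
The surplus seats go to Claybrook, Pinehurst.

Millford=2; Pinehurst=3; Rivermont=1; Claybrook=3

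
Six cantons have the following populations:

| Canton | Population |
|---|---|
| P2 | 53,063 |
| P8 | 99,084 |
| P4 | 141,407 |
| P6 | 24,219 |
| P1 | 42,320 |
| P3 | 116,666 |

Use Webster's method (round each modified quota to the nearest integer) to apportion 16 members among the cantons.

Standard divisor 476759/16 ≈ 29797.438; standard quotas: P2 1.781, P8 3.325, P4 4.746, P6 0.813, P1 1.420, P3 3.915.
Rounding to the nearest integer gives P2 2, P8 3, P4 5, P6 1, P1 1, P3 4 — total 16, matching the house size, so no adjustment is needed.

P2: 2; P8: 3; P4: 5; P6: 1; P1: 1; P3: 4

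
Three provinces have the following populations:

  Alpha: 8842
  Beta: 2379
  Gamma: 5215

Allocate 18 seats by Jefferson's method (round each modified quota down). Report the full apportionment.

Alpha=10, Beta=2, Gamma=6

Standard divisor 16436/18 ≈ 913.111; standard quotas: Alpha 9.683, Beta 2.605, Gamma 5.711.
Rounding down gives 9, 2, 5 = 16 seats, so the divisor must be adjusted.
With modified divisor 840: modified quotas Alpha 10.526, Beta 2.832, Gamma 6.208.
Rounding down: Alpha 10, Beta 2, Gamma 6 (total 18).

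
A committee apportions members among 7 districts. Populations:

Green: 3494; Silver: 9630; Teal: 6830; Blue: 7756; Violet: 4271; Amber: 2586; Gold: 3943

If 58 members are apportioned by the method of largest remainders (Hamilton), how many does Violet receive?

The standard divisor is 38510/58 ≈ 663.966.
Standard quotas: Green 5.2623, Silver 14.5038, Teal 10.2867, Blue 11.6813, Violet 6.4326, Amber 3.8948, Gold 5.9386.
Lower quotas: Green 5, Silver 14, Teal 10, Blue 11, Violet 6, Amber 3, Gold 5 (sum 54, leaving 4 seats).
Remainders in descending order: Gold 0.9386, Amber 0.8948, Blue 0.6813, Silver 0.5038, Violet 0.4326, Teal 0.2867, Green 0.2623.
Largest remainders: Gold, Amber, Blue, Silver receive the extra seats.
Violet receives 6.

6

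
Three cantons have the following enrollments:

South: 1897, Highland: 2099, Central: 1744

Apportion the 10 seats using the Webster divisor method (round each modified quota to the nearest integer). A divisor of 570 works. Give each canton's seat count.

With modified divisor 570: modified quotas South 3.328, Highland 3.682, Central 3.060.
Rounding to the nearest integer: South 3, Highland 4, Central 3 (total 10).

South 3, Highland 4, Central 3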